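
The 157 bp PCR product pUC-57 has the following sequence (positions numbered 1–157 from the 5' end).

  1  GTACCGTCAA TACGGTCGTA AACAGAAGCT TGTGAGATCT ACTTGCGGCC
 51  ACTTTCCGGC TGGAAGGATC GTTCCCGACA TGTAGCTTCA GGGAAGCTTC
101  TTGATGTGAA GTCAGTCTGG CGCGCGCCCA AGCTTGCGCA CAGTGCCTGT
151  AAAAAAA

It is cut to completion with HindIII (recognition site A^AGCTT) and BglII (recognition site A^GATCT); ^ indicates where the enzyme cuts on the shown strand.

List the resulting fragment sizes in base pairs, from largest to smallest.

59, 36, 27, 26, 9 bp

HindIII sites (AAGCTT) start at positions 26, 94, 130.
HindIII cuts after the first base of each site, so after positions 26, 94, 130.
The BglII site (AGATCT) starts at position 35.
BglII cuts after the first base of each site, so after position 35.
Combined cut positions: 26, 35, 94, 130.
Linear molecule, 4 cuts → 5 fragments:
  1–26 → 26 bp
  27–35 → 9 bp
  36–94 → 59 bp
  95–130 → 36 bp
  131–157 → 27 bp
Sorted largest to smallest: 59, 36, 27, 26, 9 bp.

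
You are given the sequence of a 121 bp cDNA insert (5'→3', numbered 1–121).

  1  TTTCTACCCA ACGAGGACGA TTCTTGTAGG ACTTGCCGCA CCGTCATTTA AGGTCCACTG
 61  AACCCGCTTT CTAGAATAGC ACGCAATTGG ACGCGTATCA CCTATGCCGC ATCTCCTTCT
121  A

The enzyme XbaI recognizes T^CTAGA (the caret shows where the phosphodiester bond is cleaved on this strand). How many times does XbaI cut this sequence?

TCTAGA occurs starting at position 70.
XbaI cuts at 1 site.

1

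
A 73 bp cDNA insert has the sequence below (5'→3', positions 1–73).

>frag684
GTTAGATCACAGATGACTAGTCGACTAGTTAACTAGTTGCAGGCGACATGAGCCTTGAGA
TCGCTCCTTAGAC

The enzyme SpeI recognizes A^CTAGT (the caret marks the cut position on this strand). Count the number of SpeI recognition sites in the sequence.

ACTAGT occurs starting at positions 16, 24, 32.
SpeI cuts at 3 sites.

3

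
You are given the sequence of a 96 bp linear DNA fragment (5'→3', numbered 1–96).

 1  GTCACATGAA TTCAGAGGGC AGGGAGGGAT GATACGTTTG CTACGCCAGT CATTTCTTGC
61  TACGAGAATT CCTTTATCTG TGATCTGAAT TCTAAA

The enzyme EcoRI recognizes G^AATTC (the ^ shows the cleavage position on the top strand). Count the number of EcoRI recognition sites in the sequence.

3

GAATTC occurs starting at positions 8, 66, 87.
EcoRI cuts at 3 sites.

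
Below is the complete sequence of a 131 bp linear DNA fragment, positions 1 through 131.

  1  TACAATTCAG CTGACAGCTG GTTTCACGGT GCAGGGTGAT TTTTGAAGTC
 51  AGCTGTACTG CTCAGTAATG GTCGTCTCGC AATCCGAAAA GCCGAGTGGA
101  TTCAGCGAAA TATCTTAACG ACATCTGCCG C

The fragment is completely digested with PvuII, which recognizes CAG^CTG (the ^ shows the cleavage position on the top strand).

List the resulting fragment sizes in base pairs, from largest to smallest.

79, 35, 10, 7 bp

PvuII sites (CAGCTG) start at positions 8, 15, 50.
PvuII cuts after base 3 of each site, so after positions 10, 17, 52.
Linear molecule, 3 cuts → 4 fragments:
  1–10 → 10 bp
  11–17 → 7 bp
  18–52 → 35 bp
  53–131 → 79 bp
Sorted largest to smallest: 79, 35, 10, 7 bp.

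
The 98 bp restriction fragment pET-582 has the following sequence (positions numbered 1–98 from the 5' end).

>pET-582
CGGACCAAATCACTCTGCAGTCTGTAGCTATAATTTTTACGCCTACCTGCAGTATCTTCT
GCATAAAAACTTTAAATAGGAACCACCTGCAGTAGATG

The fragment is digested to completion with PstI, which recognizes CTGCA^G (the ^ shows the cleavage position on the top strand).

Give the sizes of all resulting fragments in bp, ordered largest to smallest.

40, 32, 19, 7 bp

PstI sites (CTGCAG) start at positions 15, 47, 87.
PstI cuts after base 5 of each site (before the last base), so after positions 19, 51, 91.
Linear molecule, 3 cuts → 4 fragments:
  1–19 → 19 bp
  20–51 → 32 bp
  52–91 → 40 bp
  92–98 → 7 bp
Sorted largest to smallest: 40, 32, 19, 7 bp.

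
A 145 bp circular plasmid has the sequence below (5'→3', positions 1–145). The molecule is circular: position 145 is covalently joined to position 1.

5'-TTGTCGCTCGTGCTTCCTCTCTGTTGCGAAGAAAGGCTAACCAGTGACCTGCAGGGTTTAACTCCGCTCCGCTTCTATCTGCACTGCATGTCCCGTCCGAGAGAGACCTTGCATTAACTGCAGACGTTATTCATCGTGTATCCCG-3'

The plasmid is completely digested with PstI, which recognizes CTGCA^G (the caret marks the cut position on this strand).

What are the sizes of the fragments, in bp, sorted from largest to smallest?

PstI sites (CTGCAG) start at positions 49, 118.
PstI cuts after base 5 of each site (before the last base), so after positions 53, 122.
Circular molecule, 2 cuts → 2 fragments:
  54–122 → 69 bp
  123–145 then 1–53 → 23 + 53 = 76 bp
Sorted largest to smallest: 76, 69 bp.

76, 69 bp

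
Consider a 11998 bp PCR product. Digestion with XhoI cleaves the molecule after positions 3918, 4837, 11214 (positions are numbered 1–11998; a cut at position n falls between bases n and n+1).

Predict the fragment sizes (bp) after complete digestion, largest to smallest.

6377, 3918, 919, 784 bp

Linear molecule, 3 cuts → 4 fragments:
  3918 − 0 = 3918 bp
  4837 − 3918 = 919 bp
  11214 − 4837 = 6377 bp
  11998 − 11214 = 784 bp
Sorted largest to smallest: 6377, 3918, 919, 784 bp.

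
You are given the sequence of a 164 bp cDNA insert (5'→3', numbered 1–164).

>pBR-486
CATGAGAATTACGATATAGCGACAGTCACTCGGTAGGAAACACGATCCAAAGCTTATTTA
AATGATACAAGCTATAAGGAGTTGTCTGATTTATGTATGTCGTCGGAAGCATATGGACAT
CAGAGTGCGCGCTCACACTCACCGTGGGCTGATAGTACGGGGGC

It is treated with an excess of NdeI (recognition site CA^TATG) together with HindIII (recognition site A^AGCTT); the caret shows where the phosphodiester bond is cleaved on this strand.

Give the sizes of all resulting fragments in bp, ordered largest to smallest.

The NdeI site (CATATG) starts at position 110.
NdeI cuts after base 2 of each site, so after position 111.
The HindIII site (AAGCTT) starts at position 50.
HindIII cuts after the first base of each site, so after position 50.
Combined cut positions: 50, 111.
Linear molecule, 2 cuts → 3 fragments:
  1–50 → 50 bp
  51–111 → 61 bp
  112–164 → 53 bp
Sorted largest to smallest: 61, 53, 50 bp.

61, 53, 50 bp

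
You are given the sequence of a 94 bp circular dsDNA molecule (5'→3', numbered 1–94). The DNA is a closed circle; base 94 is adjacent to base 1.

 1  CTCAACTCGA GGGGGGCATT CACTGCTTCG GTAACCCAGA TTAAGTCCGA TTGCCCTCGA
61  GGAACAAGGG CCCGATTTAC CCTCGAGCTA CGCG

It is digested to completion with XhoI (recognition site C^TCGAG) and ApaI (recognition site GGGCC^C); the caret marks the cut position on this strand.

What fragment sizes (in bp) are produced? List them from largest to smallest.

XhoI sites (CTCGAG) start at positions 6, 56, 82.
XhoI cuts after the first base of each site, so after positions 6, 56, 82.
The ApaI site (GGGCCC) starts at position 68.
ApaI cuts after base 5 of each site (before the last base), so after position 72.
Combined cut positions: 6, 56, 72, 82.
Circular molecule, 4 cuts → 4 fragments:
  7–56 → 50 bp
  57–72 → 16 bp
  73–82 → 10 bp
  83–94 then 1–6 → 12 + 6 = 18 bp
Sorted largest to smallest: 50, 18, 16, 10 bp.

50, 18, 16, 10 bp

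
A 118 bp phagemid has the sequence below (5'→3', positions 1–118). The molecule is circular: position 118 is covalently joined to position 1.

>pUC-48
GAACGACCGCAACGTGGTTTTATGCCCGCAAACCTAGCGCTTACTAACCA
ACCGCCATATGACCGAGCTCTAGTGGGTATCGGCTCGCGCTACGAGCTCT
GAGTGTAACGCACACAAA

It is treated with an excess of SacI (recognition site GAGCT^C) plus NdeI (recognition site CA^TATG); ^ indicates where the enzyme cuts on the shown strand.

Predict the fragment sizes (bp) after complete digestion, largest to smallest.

77, 29, 12 bp

SacI sites (GAGCTC) start at positions 65, 94.
SacI cuts after base 5 of each site (before the last base), so after positions 69, 98.
The NdeI site (CATATG) starts at position 56.
NdeI cuts after base 2 of each site, so after position 57.
Combined cut positions: 57, 69, 98.
Circular molecule, 3 cuts → 3 fragments:
  58–69 → 12 bp
  70–98 → 29 bp
  99–118 then 1–57 → 20 + 57 = 77 bp
Sorted largest to smallest: 77, 29, 12 bp.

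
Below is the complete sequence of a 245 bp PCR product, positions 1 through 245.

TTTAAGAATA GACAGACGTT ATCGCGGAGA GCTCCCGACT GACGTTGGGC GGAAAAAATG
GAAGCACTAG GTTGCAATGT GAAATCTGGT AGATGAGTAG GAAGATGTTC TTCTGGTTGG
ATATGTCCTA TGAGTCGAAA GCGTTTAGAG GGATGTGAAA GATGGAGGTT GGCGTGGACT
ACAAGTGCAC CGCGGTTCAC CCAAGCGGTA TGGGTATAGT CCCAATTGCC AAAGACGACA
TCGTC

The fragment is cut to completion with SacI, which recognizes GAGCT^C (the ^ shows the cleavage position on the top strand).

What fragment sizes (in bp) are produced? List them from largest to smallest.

The SacI site (GAGCTC) starts at position 29.
SacI cuts after base 5 of each site (before the last base), so after position 33.
Linear molecule, 1 cut → 2 fragments:
  1–33 → 33 bp
  34–245 → 212 bp
Sorted largest to smallest: 212, 33 bp.

212, 33 bp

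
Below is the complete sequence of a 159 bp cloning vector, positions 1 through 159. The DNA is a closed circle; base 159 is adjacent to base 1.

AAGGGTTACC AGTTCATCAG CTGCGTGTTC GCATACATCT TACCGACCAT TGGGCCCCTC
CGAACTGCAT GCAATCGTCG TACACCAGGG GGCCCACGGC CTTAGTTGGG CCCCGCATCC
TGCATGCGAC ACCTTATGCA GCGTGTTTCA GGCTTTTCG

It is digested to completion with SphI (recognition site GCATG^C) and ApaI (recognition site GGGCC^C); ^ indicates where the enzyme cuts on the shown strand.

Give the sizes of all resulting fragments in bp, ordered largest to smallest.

89, 23, 18, 15, 14 bp

SphI sites (GCATGC) start at positions 67, 122.
SphI cuts after base 5 of each site (before the last base), so after positions 71, 126.
ApaI sites (GGGCCC) start at positions 52, 90, 108.
ApaI cuts after base 5 of each site (before the last base), so after positions 56, 94, 112.
Combined cut positions: 56, 71, 94, 112, 126.
Circular molecule, 5 cuts → 5 fragments:
  57–71 → 15 bp
  72–94 → 23 bp
  95–112 → 18 bp
  113–126 → 14 bp
  127–159 then 1–56 → 33 + 56 = 89 bp
Sorted largest to smallest: 89, 23, 18, 15, 14 bp.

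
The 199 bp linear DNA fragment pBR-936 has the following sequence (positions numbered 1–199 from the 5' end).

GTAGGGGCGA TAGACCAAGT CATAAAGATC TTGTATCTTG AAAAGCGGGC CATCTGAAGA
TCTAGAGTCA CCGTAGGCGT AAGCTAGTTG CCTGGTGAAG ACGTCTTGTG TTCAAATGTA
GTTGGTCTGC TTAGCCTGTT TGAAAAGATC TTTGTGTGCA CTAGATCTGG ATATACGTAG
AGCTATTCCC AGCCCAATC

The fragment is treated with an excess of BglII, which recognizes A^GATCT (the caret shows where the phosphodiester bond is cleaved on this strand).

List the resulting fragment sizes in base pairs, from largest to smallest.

88, 36, 32, 26, 17 bp

BglII sites (AGATCT) start at positions 26, 58, 146, 163.
BglII cuts after the first base of each site, so after positions 26, 58, 146, 163.
Linear molecule, 4 cuts → 5 fragments:
  1–26 → 26 bp
  27–58 → 32 bp
  59–146 → 88 bp
  147–163 → 17 bp
  164–199 → 36 bp
Sorted largest to smallest: 88, 36, 32, 26, 17 bp.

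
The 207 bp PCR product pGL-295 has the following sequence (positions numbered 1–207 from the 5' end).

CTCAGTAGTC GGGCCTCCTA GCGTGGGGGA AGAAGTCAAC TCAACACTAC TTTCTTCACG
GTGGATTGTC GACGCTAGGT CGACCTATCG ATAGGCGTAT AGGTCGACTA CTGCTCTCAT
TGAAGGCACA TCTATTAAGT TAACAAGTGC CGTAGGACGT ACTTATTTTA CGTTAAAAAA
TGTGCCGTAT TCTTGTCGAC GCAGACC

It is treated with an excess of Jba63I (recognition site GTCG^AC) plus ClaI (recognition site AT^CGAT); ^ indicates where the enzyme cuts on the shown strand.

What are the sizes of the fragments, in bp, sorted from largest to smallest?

Jba63I sites (GTCGAC) start at positions 68, 79, 103, 195.
Jba63I cuts after base 4 of each site, so after positions 71, 82, 106, 198.
The ClaI site (ATCGAT) starts at position 87.
ClaI cuts after base 2 of each site, so after position 88.
Combined cut positions: 71, 82, 88, 106, 198.
Linear molecule, 5 cuts → 6 fragments:
  1–71 → 71 bp
  72–82 → 11 bp
  83–88 → 6 bp
  89–106 → 18 bp
  107–198 → 92 bp
  199–207 → 9 bp
Sorted largest to smallest: 92, 71, 18, 11, 9, 6 bp.

92, 71, 18, 11, 9, 6 bp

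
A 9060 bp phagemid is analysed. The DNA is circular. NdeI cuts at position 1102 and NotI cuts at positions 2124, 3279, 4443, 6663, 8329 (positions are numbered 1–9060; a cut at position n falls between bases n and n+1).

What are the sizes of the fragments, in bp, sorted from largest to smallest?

Combined cut positions (sorted): 1102, 2124, 3279, 4443, 6663, 8329.
Circular molecule, 6 cuts → 6 fragments:
  2124 − 1102 = 1022 bp
  3279 − 2124 = 1155 bp
  4443 − 3279 = 1164 bp
  6663 − 4443 = 2220 bp
  8329 − 6663 = 1666 bp
  wrap: 9060 − 8329 + 1102 = 1833 bp
Sorted largest to smallest: 2220, 1833, 1666, 1164, 1155, 1022 bp.

2220, 1833, 1666, 1164, 1155, 1022 bp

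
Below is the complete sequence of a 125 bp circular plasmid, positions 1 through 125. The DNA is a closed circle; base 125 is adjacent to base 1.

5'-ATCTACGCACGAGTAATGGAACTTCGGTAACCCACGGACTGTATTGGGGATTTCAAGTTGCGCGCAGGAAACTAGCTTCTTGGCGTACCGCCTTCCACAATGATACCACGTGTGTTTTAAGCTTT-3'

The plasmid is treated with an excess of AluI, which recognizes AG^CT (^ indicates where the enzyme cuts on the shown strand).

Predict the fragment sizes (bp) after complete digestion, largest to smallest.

AluI sites (AGCT) start at positions 74, 120.
AluI cuts after base 2 of each site, so after positions 75, 121.
Circular molecule, 2 cuts → 2 fragments:
  76–121 → 46 bp
  122–125 then 1–75 → 4 + 75 = 79 bp
Sorted largest to smallest: 79, 46 bp.

79, 46 bp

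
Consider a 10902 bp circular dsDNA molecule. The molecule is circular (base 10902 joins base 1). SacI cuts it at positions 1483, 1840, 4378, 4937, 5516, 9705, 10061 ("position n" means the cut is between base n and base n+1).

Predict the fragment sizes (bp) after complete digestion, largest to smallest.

Circular molecule, 7 cuts → 7 fragments:
  1840 − 1483 = 357 bp
  4378 − 1840 = 2538 bp
  4937 − 4378 = 559 bp
  5516 − 4937 = 579 bp
  9705 − 5516 = 4189 bp
  10061 − 9705 = 356 bp
  wrap: 10902 − 10061 + 1483 = 2324 bp
Sorted largest to smallest: 4189, 2538, 2324, 579, 559, 357, 356 bp.

4189, 2538, 2324, 579, 559, 357, 356 bp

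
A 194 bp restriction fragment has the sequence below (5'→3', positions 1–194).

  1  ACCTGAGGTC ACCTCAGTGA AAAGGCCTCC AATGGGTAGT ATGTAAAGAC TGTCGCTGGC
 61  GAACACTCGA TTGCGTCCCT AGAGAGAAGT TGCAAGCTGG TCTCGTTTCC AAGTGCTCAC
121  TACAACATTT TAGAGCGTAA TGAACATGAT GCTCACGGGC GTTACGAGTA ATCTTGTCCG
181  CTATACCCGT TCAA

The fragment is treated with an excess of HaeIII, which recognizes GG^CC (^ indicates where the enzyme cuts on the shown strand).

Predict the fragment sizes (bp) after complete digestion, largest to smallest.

The HaeIII site (GGCC) starts at position 24.
HaeIII cuts after base 2 of each site, so after position 25.
Linear molecule, 1 cut → 2 fragments:
  1–25 → 25 bp
  26–194 → 169 bp
Sorted largest to smallest: 169, 25 bp.

169, 25 bp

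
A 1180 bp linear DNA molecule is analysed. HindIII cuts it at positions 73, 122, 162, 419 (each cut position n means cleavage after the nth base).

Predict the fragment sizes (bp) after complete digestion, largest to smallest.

761, 257, 73, 49, 40 bp

Linear molecule, 4 cuts → 5 fragments:
  73 − 0 = 73 bp
  122 − 73 = 49 bp
  162 − 122 = 40 bp
  419 − 162 = 257 bp
  1180 − 419 = 761 bp
Sorted largest to smallest: 761, 257, 73, 49, 40 bp.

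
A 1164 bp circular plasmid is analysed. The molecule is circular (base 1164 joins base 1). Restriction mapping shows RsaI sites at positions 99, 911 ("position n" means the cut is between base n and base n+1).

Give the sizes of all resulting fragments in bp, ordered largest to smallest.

Circular molecule, 2 cuts → 2 fragments:
  911 − 99 = 812 bp
  wrap: 1164 − 911 + 99 = 352 bp
Sorted largest to smallest: 812, 352 bp.

812, 352 bp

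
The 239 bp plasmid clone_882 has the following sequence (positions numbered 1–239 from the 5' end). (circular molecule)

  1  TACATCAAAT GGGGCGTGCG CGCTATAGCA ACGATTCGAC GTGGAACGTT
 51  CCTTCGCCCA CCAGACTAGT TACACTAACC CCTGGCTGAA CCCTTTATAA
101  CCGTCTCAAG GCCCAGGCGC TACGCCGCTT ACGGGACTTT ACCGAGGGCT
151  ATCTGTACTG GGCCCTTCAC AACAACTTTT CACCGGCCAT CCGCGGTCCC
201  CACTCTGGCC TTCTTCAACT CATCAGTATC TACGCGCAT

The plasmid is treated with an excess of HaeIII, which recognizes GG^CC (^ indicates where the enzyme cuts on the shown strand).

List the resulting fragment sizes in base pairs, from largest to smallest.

HaeIII sites (GGCC) start at positions 110, 161, 185, 207.
HaeIII cuts after base 2 of each site, so after positions 111, 162, 186, 208.
Circular molecule, 4 cuts → 4 fragments:
  112–162 → 51 bp
  163–186 → 24 bp
  187–208 → 22 bp
  209–239 then 1–111 → 31 + 111 = 142 bp
Sorted largest to smallest: 142, 51, 24, 22 bp.

142, 51, 24, 22 bp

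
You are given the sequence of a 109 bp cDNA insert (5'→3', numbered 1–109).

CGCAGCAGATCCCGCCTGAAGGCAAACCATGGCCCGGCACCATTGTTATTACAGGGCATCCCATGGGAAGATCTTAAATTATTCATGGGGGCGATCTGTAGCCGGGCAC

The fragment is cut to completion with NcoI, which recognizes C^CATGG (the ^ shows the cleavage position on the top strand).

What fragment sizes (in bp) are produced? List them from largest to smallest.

48, 34, 27 bp

NcoI sites (CCATGG) start at positions 27, 61.
NcoI cuts after the first base of each site, so after positions 27, 61.
Linear molecule, 2 cuts → 3 fragments:
  1–27 → 27 bp
  28–61 → 34 bp
  62–109 → 48 bp
Sorted largest to smallest: 48, 34, 27 bp.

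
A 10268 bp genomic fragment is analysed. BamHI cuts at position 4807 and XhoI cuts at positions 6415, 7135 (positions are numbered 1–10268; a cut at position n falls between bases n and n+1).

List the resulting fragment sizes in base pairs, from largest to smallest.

Combined cut positions (sorted): 4807, 6415, 7135.
Linear molecule, 3 cuts → 4 fragments:
  4807 − 0 = 4807 bp
  6415 − 4807 = 1608 bp
  7135 − 6415 = 720 bp
  10268 − 7135 = 3133 bp
Sorted largest to smallest: 4807, 3133, 1608, 720 bp.

4807, 3133, 1608, 720 bp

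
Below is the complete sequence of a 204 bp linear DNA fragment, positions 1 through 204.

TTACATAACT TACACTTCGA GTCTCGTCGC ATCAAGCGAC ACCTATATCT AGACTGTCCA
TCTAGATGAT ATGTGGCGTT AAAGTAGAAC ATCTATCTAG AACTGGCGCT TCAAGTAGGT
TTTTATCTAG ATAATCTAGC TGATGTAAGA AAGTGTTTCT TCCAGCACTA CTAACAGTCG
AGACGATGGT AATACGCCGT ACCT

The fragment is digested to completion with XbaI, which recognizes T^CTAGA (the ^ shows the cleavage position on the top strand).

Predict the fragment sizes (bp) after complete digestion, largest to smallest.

XbaI sites (TCTAGA) start at positions 48, 61, 96, 126.
XbaI cuts after the first base of each site, so after positions 48, 61, 96, 126.
Linear molecule, 4 cuts → 5 fragments:
  1–48 → 48 bp
  49–61 → 13 bp
  62–96 → 35 bp
  97–126 → 30 bp
  127–204 → 78 bp
Sorted largest to smallest: 78, 48, 35, 30, 13 bp.

78, 48, 35, 30, 13 bp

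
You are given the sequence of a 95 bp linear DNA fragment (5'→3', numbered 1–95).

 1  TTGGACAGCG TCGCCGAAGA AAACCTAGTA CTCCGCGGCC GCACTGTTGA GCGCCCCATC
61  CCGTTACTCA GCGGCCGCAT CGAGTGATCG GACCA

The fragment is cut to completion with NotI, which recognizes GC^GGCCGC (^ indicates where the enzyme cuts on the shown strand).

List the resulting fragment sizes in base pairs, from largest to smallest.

36, 36, 23 bp

NotI sites (GCGGCCGC) start at positions 35, 71.
NotI cuts after base 2 of each site, so after positions 36, 72.
Linear molecule, 2 cuts → 3 fragments:
  1–36 → 36 bp
  37–72 → 36 bp
  73–95 → 23 bp
Sorted largest to smallest: 36, 36, 23 bp.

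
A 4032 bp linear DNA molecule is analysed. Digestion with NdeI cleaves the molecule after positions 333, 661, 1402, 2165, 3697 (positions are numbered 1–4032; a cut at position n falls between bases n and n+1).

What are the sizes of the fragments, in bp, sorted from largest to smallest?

1532, 763, 741, 335, 333, 328 bp

Linear molecule, 5 cuts → 6 fragments:
  333 − 0 = 333 bp
  661 − 333 = 328 bp
  1402 − 661 = 741 bp
  2165 − 1402 = 763 bp
  3697 − 2165 = 1532 bp
  4032 − 3697 = 335 bp
Sorted largest to smallest: 1532, 763, 741, 335, 333, 328 bp.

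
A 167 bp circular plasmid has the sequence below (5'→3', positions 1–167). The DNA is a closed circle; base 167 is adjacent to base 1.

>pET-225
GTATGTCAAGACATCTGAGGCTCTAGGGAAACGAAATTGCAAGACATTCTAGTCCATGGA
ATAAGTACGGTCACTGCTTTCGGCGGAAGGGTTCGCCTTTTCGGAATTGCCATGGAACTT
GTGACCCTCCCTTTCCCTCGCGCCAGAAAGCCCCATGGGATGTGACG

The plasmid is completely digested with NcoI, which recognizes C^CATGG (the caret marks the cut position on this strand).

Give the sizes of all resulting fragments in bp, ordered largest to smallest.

NcoI sites (CCATGG) start at positions 54, 110, 153.
NcoI cuts after the first base of each site, so after positions 54, 110, 153.
Circular molecule, 3 cuts → 3 fragments:
  55–110 → 56 bp
  111–153 → 43 bp
  154–167 then 1–54 → 14 + 54 = 68 bp
Sorted largest to smallest: 68, 56, 43 bp.

68, 56, 43 bp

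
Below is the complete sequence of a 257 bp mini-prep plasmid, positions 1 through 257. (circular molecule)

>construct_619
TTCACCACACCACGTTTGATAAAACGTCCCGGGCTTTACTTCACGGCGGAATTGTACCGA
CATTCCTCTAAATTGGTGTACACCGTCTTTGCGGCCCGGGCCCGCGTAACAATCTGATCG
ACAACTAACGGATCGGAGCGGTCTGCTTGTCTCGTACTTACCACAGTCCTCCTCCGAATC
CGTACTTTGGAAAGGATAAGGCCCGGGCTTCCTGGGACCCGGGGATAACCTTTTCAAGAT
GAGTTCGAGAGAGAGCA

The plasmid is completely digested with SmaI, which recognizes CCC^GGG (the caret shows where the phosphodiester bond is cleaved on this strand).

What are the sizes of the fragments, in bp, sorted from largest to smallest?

107, 67, 67, 16 bp

SmaI sites (CCCGGG) start at positions 28, 95, 202, 218.
SmaI cuts after base 3 of each site, so after positions 30, 97, 204, 220.
Circular molecule, 4 cuts → 4 fragments:
  31–97 → 67 bp
  98–204 → 107 bp
  205–220 → 16 bp
  221–257 then 1–30 → 37 + 30 = 67 bp
Sorted largest to smallest: 107, 67, 67, 16 bp.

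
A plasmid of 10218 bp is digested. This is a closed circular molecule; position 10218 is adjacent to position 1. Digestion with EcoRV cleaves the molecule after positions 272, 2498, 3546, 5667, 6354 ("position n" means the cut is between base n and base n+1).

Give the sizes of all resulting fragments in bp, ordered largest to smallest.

Circular molecule, 5 cuts → 5 fragments:
  2498 − 272 = 2226 bp
  3546 − 2498 = 1048 bp
  5667 − 3546 = 2121 bp
  6354 − 5667 = 687 bp
  wrap: 10218 − 6354 + 272 = 4136 bp
Sorted largest to smallest: 4136, 2226, 2121, 1048, 687 bp.

4136, 2226, 2121, 1048, 687 bp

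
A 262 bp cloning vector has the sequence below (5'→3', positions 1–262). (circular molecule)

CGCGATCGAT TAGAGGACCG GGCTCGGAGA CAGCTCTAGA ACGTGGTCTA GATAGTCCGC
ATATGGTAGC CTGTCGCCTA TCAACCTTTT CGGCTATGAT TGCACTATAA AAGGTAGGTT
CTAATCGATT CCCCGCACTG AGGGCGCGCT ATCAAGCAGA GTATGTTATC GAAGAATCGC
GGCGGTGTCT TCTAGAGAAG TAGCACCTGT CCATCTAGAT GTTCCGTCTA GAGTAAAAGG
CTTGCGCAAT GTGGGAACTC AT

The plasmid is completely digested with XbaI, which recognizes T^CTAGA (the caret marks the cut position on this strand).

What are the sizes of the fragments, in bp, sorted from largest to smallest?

XbaI sites (TCTAGA) start at positions 35, 47, 191, 214, 227.
XbaI cuts after the first base of each site, so after positions 35, 47, 191, 214, 227.
Circular molecule, 5 cuts → 5 fragments:
  36–47 → 12 bp
  48–191 → 144 bp
  192–214 → 23 bp
  215–227 → 13 bp
  228–262 then 1–35 → 35 + 35 = 70 bp
Sorted largest to smallest: 144, 70, 23, 13, 12 bp.

144, 70, 23, 13, 12 bp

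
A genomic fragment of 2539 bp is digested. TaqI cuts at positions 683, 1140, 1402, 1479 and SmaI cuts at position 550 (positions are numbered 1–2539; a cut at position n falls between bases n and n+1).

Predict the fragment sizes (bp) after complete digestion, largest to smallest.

1060, 550, 457, 262, 133, 77 bp

Combined cut positions (sorted): 550, 683, 1140, 1402, 1479.
Linear molecule, 5 cuts → 6 fragments:
  550 − 0 = 550 bp
  683 − 550 = 133 bp
  1140 − 683 = 457 bp
  1402 − 1140 = 262 bp
  1479 − 1402 = 77 bp
  2539 − 1479 = 1060 bp
Sorted largest to smallest: 1060, 550, 457, 262, 133, 77 bp.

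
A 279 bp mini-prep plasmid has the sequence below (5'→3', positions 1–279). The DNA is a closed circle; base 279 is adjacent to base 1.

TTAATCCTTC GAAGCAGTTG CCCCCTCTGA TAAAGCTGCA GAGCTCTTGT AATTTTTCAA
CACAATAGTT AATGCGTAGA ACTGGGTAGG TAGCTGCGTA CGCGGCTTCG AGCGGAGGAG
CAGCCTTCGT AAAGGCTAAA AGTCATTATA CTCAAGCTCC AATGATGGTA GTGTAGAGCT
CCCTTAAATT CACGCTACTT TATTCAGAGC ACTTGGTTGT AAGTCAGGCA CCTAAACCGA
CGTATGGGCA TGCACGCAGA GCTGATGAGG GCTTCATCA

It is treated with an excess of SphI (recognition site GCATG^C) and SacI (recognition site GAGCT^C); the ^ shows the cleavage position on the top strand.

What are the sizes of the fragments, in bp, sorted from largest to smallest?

135, 72, 72 bp

The SphI site (GCATGC) starts at position 248.
SphI cuts after base 5 of each site (before the last base), so after position 252.
SacI sites (GAGCTC) start at positions 41, 176.
SacI cuts after base 5 of each site (before the last base), so after positions 45, 180.
Combined cut positions: 45, 180, 252.
Circular molecule, 3 cuts → 3 fragments:
  46–180 → 135 bp
  181–252 → 72 bp
  253–279 then 1–45 → 27 + 45 = 72 bp
Sorted largest to smallest: 135, 72, 72 bp.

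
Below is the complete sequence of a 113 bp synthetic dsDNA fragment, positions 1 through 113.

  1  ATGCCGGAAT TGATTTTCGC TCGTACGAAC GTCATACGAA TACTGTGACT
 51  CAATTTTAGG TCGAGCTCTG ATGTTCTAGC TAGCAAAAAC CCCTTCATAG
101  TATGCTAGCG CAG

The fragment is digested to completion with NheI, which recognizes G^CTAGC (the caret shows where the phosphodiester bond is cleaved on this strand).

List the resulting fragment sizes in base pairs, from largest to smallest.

NheI sites (GCTAGC) start at positions 79, 104.
NheI cuts after the first base of each site, so after positions 79, 104.
Linear molecule, 2 cuts → 3 fragments:
  1–79 → 79 bp
  80–104 → 25 bp
  105–113 → 9 bp
Sorted largest to smallest: 79, 25, 9 bp.

79, 25, 9 bp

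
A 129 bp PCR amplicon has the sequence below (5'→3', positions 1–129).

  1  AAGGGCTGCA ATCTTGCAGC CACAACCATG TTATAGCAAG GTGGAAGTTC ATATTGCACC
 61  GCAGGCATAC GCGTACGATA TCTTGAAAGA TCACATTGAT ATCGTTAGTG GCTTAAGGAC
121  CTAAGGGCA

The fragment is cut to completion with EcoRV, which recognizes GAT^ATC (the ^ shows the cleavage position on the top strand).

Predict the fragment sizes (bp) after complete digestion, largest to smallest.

79, 29, 21 bp

EcoRV sites (GATATC) start at positions 77, 98.
EcoRV cuts after base 3 of each site, so after positions 79, 100.
Linear molecule, 2 cuts → 3 fragments:
  1–79 → 79 bp
  80–100 → 21 bp
  101–129 → 29 bp
Sorted largest to smallest: 79, 29, 21 bp.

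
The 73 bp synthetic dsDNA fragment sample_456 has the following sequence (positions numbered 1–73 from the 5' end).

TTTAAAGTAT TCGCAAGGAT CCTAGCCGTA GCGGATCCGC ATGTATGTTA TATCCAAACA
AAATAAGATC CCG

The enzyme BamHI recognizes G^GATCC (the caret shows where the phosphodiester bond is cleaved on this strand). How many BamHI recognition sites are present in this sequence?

GGATCC occurs starting at positions 17, 33.
BamHI cuts at 2 sites.

2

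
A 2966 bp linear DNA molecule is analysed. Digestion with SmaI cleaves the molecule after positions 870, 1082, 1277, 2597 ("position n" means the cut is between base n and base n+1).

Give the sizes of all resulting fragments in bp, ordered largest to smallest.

Linear molecule, 4 cuts → 5 fragments:
  870 − 0 = 870 bp
  1082 − 870 = 212 bp
  1277 − 1082 = 195 bp
  2597 − 1277 = 1320 bp
  2966 − 2597 = 369 bp
Sorted largest to smallest: 1320, 870, 369, 212, 195 bp.

1320, 870, 369, 212, 195 bp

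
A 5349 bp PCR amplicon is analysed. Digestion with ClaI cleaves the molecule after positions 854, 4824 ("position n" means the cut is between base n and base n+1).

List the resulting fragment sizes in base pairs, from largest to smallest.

Linear molecule, 2 cuts → 3 fragments:
  854 − 0 = 854 bp
  4824 − 854 = 3970 bp
  5349 − 4824 = 525 bp
Sorted largest to smallest: 3970, 854, 525 bp.

3970, 854, 525 bp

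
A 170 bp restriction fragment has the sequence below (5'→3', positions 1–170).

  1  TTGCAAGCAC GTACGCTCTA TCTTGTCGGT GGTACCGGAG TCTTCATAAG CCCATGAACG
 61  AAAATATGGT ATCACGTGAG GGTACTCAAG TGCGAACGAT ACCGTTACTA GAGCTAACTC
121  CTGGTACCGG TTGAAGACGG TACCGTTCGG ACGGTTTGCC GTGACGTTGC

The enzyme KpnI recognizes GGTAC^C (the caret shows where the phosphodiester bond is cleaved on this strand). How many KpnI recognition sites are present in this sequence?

3

GGTACC occurs starting at positions 31, 123, 139.
KpnI cuts at 3 sites.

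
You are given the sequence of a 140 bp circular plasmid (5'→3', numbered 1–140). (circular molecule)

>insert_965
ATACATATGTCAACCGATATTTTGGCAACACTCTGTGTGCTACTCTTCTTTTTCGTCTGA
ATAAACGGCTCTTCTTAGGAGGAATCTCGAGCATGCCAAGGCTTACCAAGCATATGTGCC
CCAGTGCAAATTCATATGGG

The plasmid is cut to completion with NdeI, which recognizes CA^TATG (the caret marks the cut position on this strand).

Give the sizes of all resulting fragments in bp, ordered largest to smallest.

107, 22, 11 bp

NdeI sites (CATATG) start at positions 4, 111, 133.
NdeI cuts after base 2 of each site, so after positions 5, 112, 134.
Circular molecule, 3 cuts → 3 fragments:
  6–112 → 107 bp
  113–134 → 22 bp
  135–140 then 1–5 → 6 + 5 = 11 bp
Sorted largest to smallest: 107, 22, 11 bp.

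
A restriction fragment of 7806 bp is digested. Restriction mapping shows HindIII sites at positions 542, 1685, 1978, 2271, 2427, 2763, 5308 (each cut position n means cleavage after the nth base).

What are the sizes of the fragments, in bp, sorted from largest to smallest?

2545, 2498, 1143, 542, 336, 293, 293, 156 bp

Linear molecule, 7 cuts → 8 fragments:
  542 − 0 = 542 bp
  1685 − 542 = 1143 bp
  1978 − 1685 = 293 bp
  2271 − 1978 = 293 bp
  2427 − 2271 = 156 bp
  2763 − 2427 = 336 bp
  5308 − 2763 = 2545 bp
  7806 − 5308 = 2498 bp
Sorted largest to smallest: 2545, 2498, 1143, 542, 336, 293, 293, 156 bp.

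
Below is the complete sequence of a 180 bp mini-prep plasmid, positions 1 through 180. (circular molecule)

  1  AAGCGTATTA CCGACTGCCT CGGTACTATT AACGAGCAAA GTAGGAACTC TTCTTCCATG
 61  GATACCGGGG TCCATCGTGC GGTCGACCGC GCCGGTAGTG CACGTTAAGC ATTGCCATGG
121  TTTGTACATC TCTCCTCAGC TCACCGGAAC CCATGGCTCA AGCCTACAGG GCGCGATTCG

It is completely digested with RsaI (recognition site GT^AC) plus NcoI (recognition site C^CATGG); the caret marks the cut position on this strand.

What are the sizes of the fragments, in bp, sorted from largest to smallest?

RsaI sites (GTAC) start at positions 23, 124.
RsaI cuts after base 2 of each site, so after positions 24, 125.
NcoI sites (CCATGG) start at positions 56, 115, 151.
NcoI cuts after the first base of each site, so after positions 56, 115, 151.
Combined cut positions: 24, 56, 115, 125, 151.
Circular molecule, 5 cuts → 5 fragments:
  25–56 → 32 bp
  57–115 → 59 bp
  116–125 → 10 bp
  126–151 → 26 bp
  152–180 then 1–24 → 29 + 24 = 53 bp
Sorted largest to smallest: 59, 53, 32, 26, 10 bp.

59, 53, 32, 26, 10 bp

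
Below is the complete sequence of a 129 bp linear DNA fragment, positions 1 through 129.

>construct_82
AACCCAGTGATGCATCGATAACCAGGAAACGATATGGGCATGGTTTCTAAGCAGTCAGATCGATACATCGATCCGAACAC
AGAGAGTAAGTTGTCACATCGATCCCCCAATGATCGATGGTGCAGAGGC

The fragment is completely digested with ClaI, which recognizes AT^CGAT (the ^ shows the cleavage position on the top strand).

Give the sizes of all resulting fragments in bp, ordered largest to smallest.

45, 31, 15, 15, 15, 8 bp

ClaI sites (ATCGAT) start at positions 14, 59, 67, 98, 113.
ClaI cuts after base 2 of each site, so after positions 15, 60, 68, 99, 114.
Linear molecule, 5 cuts → 6 fragments:
  1–15 → 15 bp
  16–60 → 45 bp
  61–68 → 8 bp
  69–99 → 31 bp
  100–114 → 15 bp
  115–129 → 15 bp
Sorted largest to smallest: 45, 31, 15, 15, 15, 8 bp.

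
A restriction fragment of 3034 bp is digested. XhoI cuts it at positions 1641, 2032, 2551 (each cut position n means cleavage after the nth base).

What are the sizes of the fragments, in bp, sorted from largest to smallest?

Linear molecule, 3 cuts → 4 fragments:
  1641 − 0 = 1641 bp
  2032 − 1641 = 391 bp
  2551 − 2032 = 519 bp
  3034 − 2551 = 483 bp
Sorted largest to smallest: 1641, 519, 483, 391 bp.

1641, 519, 483, 391 bp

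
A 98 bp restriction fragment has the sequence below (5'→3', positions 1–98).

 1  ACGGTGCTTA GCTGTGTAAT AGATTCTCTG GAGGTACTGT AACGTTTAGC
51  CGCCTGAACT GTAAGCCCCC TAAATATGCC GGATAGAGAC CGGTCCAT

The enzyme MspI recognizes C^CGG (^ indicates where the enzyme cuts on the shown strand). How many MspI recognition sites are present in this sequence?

2

CCGG occurs starting at positions 79, 90.
MspI cuts at 2 sites.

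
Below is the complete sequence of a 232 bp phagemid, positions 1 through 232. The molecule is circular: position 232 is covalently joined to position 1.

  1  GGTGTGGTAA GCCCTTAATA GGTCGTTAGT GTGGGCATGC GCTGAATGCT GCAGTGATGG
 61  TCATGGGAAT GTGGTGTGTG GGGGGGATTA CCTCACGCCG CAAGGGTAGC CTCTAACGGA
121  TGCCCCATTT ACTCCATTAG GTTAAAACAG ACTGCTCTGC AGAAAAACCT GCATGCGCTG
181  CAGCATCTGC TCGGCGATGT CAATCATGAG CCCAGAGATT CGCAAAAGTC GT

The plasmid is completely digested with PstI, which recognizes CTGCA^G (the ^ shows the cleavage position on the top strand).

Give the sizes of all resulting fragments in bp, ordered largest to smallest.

108, 103, 21 bp

PstI sites (CTGCAG) start at positions 49, 157, 178.
PstI cuts after base 5 of each site (before the last base), so after positions 53, 161, 182.
Circular molecule, 3 cuts → 3 fragments:
  54–161 → 108 bp
  162–182 → 21 bp
  183–232 then 1–53 → 50 + 53 = 103 bp
Sorted largest to smallest: 108, 103, 21 bp.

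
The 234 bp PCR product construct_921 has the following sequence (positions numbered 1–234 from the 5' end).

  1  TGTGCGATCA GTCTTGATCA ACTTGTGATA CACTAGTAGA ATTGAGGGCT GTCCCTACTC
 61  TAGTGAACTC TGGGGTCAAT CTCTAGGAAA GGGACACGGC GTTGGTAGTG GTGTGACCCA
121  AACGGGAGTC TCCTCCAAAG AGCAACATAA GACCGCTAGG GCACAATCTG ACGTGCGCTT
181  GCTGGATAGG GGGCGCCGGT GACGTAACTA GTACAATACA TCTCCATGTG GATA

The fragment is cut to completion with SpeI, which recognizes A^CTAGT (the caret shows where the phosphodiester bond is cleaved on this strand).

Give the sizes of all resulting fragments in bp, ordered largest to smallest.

175, 32, 27 bp

SpeI sites (ACTAGT) start at positions 32, 207.
SpeI cuts after the first base of each site, so after positions 32, 207.
Linear molecule, 2 cuts → 3 fragments:
  1–32 → 32 bp
  33–207 → 175 bp
  208–234 → 27 bp
Sorted largest to smallest: 175, 32, 27 bp.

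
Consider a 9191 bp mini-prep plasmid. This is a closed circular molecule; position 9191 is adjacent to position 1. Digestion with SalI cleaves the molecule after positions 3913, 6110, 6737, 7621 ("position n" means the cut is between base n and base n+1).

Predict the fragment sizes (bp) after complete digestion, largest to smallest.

5483, 2197, 884, 627 bp

Circular molecule, 4 cuts → 4 fragments:
  6110 − 3913 = 2197 bp
  6737 − 6110 = 627 bp
  7621 − 6737 = 884 bp
  wrap: 9191 − 7621 + 3913 = 5483 bp
Sorted largest to smallest: 5483, 2197, 884, 627 bp.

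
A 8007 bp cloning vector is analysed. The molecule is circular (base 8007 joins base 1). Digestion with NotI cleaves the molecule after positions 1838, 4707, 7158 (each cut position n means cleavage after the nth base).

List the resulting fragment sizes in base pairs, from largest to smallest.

2869, 2687, 2451 bp

Circular molecule, 3 cuts → 3 fragments:
  4707 − 1838 = 2869 bp
  7158 − 4707 = 2451 bp
  wrap: 8007 − 7158 + 1838 = 2687 bp
Sorted largest to smallest: 2869, 2687, 2451 bp.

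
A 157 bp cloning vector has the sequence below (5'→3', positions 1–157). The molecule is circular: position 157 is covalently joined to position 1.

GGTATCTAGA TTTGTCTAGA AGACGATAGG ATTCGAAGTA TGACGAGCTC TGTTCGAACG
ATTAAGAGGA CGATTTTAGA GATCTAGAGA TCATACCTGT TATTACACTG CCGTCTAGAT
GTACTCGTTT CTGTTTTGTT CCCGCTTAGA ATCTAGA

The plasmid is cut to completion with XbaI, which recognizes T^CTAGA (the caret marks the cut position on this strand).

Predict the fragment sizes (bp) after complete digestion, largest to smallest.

68, 38, 31, 10, 10 bp

XbaI sites (TCTAGA) start at positions 5, 15, 83, 114, 152.
XbaI cuts after the first base of each site, so after positions 5, 15, 83, 114, 152.
Circular molecule, 5 cuts → 5 fragments:
  6–15 → 10 bp
  16–83 → 68 bp
  84–114 → 31 bp
  115–152 → 38 bp
  153–157 then 1–5 → 5 + 5 = 10 bp
Sorted largest to smallest: 68, 38, 31, 10, 10 bp.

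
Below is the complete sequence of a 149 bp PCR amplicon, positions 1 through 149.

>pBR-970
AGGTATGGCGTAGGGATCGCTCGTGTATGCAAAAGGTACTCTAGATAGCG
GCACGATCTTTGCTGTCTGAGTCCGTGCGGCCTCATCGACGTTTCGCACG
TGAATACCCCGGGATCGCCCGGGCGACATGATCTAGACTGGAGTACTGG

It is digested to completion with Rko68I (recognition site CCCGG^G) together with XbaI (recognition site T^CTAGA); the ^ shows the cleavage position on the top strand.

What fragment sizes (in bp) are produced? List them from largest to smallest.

72, 40, 17, 10, 10 bp

Rko68I sites (CCCGGG) start at positions 108, 118.
Rko68I cuts after base 5 of each site (before the last base), so after positions 112, 122.
XbaI sites (TCTAGA) start at positions 40, 132.
XbaI cuts after the first base of each site, so after positions 40, 132.
Combined cut positions: 40, 112, 122, 132.
Linear molecule, 4 cuts → 5 fragments:
  1–40 → 40 bp
  41–112 → 72 bp
  113–122 → 10 bp
  123–132 → 10 bp
  133–149 → 17 bp
Sorted largest to smallest: 72, 40, 17, 10, 10 bp.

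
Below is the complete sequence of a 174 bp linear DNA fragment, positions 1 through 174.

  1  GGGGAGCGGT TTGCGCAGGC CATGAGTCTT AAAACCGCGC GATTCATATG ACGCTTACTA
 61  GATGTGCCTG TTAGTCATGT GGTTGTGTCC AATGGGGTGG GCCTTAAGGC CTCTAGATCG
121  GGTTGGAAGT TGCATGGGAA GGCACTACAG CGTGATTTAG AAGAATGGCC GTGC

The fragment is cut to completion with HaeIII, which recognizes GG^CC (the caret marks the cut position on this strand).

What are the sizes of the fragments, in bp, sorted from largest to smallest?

HaeIII sites (GGCC) start at positions 18, 100, 108, 167.
HaeIII cuts after base 2 of each site, so after positions 19, 101, 109, 168.
Linear molecule, 4 cuts → 5 fragments:
  1–19 → 19 bp
  20–101 → 82 bp
  102–109 → 8 bp
  110–168 → 59 bp
  169–174 → 6 bp
Sorted largest to smallest: 82, 59, 19, 8, 6 bp.

82, 59, 19, 8, 6 bp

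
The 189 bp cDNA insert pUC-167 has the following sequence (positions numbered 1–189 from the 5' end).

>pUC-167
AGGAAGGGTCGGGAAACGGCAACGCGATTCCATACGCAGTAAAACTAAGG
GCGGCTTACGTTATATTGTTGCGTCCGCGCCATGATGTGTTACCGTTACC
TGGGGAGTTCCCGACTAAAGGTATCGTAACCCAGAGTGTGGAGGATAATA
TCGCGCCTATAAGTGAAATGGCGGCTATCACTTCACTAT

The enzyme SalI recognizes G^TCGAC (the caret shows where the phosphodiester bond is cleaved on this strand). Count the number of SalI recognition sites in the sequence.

No occurrence of GTCGAC is present in the sequence.
SalI does not cut: 0 sites.

0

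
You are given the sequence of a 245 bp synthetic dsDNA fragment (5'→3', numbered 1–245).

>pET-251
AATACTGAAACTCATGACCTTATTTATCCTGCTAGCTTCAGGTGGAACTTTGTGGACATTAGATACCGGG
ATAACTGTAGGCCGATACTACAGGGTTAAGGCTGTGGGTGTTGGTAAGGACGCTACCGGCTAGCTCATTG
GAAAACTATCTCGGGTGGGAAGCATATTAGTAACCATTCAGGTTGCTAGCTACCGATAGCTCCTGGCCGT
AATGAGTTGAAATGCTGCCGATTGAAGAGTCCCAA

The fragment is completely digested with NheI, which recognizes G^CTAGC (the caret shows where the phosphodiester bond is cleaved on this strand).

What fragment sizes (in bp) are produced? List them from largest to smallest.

98, 60, 56, 31 bp

NheI sites (GCTAGC) start at positions 31, 129, 185.
NheI cuts after the first base of each site, so after positions 31, 129, 185.
Linear molecule, 3 cuts → 4 fragments:
  1–31 → 31 bp
  32–129 → 98 bp
  130–185 → 56 bp
  186–245 → 60 bp
Sorted largest to smallest: 98, 60, 56, 31 bp.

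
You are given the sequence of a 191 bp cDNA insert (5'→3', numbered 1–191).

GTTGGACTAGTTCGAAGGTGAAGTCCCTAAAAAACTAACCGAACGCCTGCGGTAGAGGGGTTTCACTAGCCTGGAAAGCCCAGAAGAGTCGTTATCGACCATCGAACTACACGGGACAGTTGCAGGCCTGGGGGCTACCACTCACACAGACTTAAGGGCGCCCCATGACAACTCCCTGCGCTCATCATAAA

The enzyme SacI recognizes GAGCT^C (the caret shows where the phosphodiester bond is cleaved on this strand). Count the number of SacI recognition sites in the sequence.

No occurrence of GAGCTC is present in the sequence.
SacI does not cut: 0 sites.

0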